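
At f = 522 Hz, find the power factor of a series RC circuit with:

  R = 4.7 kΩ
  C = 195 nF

Step 1 — Angular frequency: ω = 2π·f = 2π·522 = 3280 rad/s.
Step 2 — Component impedances:
  R: Z = R = 4700 Ω
  C: Z = 1/(jωC) = -j/(ω·C) = 0 - j1564 Ω
Step 3 — Series combination: Z_total = R + C = 4700 - j1564 Ω = 4953∠-18.4° Ω.
Step 4 — Power factor: PF = cos(φ) = Re(Z)/|Z| = 4700/4953 = 0.9489.
Step 5 — Type: Im(Z) = -1564 ⇒ leading (phase φ = -18.4°).

PF = 0.9489 (leading, φ = -18.4°)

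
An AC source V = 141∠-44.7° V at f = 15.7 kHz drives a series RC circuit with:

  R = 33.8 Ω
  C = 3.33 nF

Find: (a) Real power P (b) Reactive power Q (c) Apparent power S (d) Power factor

Step 1 — Angular frequency: ω = 2π·f = 2π·1.57e+04 = 9.865e+04 rad/s.
Step 2 — Component impedances:
  R: Z = R = 33.8 Ω
  C: Z = 1/(jωC) = -j/(ω·C) = 0 - j3044 Ω
Step 3 — Series combination: Z_total = R + C = 33.8 - j3044 Ω = 3044∠-89.4° Ω.
Step 4 — Source phasor: V = 141∠-44.7° V = 100.2 - j99.18 V.
Step 5 — Current: I = V / Z = 0.03294 + j0.03256 A = 0.04631∠44.7° A.
Step 6 — Complex power: S = V·I* = 0.0725 - j6.53 VA.
Step 7 — Real power: P = Re(S) = 0.0725 W.
Step 8 — Reactive power: Q = Im(S) = -6.53 VAR.
Step 9 — Apparent power: |S| = 6.53 VA.
Step 10 — Power factor: PF = P/|S| = 0.0111 (leading).

(a) P = 0.0725 W  (b) Q = -6.53 VAR  (c) S = 6.53 VA  (d) PF = 0.0111 (leading)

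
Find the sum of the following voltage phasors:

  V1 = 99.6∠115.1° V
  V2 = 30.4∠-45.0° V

Step 1 — Convert each phasor to rectangular form:
  V1 = 99.6·(cos(115.1°) + j·sin(115.1°)) = -42.25 + j90.19 V
  V2 = 30.4·(cos(-45.0°) + j·sin(-45.0°)) = 21.5 - j21.5 V
Step 2 — Sum components: V_total = -20.75 + j68.7 V.
Step 3 — Convert to polar: |V_total| = 71.77 V, ∠V_total = 106.8°.

V_total = 71.77∠106.8° V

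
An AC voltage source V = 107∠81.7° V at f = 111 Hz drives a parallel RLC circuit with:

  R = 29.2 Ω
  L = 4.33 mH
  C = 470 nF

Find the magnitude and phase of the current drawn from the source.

Step 1 — Angular frequency: ω = 2π·f = 2π·111 = 697.4 rad/s.
Step 2 — Component impedances:
  R: Z = R = 29.2 Ω
  L: Z = jωL = j·697.4·0.00433 = 0 + j3.02 Ω
  C: Z = 1/(jωC) = -j/(ω·C) = 0 - j3051 Ω
Step 3 — Parallel combination: 1/Z_total = 1/R + 1/L + 1/C; Z_total = 0.3096 + j2.991 Ω = 3.007∠84.1° Ω.
Step 4 — Source phasor: V = 107∠81.7° V = 15.45 + j105.9 V.
Step 5 — Ohm's law: I = V / Z_total = (15.45 + j105.9) / (0.3096 + j2.991) = 35.55 - j1.484 A.
Step 6 — Convert to polar: |I| = 35.59 A, ∠I = -2.4°.

I = 35.59∠-2.4° A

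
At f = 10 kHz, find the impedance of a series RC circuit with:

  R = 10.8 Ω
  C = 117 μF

Step 1 — Angular frequency: ω = 2π·f = 2π·1e+04 = 6.283e+04 rad/s.
Step 2 — Component impedances:
  R: Z = R = 10.8 Ω
  C: Z = 1/(jωC) = -j/(ω·C) = 0 - j0.136 Ω
Step 3 — Series combination: Z_total = R + C = 10.8 - j0.136 Ω = 10.8∠-0.7° Ω.

Z = 10.8 - j0.136 Ω = 10.8∠-0.7° Ω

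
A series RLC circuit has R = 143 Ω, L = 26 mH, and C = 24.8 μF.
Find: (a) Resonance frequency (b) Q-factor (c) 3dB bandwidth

Step 1 — Resonance: ω₀ = 1/√(LC) = 1/√(0.026·2.48e-05) = 1245 rad/s.
Step 2 — f₀ = ω₀/(2π) = 198.2 Hz.
Step 3 — Series Q: Q = ω₀L/R = 1245·0.026/143 = 0.2264.
Step 4 — Bandwidth: Δω = ω₀/Q = 5500 rad/s; BW = Δω/(2π) = 875.4 Hz.

(a) f₀ = 198.2 Hz  (b) Q = 0.2264  (c) BW = 875.4 Hz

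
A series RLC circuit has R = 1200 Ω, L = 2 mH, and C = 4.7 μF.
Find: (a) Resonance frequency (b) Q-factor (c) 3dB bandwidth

Step 1 — Resonance condition Im(Z)=0 gives ω₀ = 1/√(LC).
Step 2 — ω₀ = 1/√(0.002·4.7e-06) = 1.031e+04 rad/s.
Step 3 — f₀ = ω₀/(2π) = 1642 Hz.
Step 4 — Series Q: Q = ω₀L/R = 1.031e+04·0.002/1200 = 0.01719.
Step 5 — 3dB bandwidth: Δω = ω₀/Q = 6e+05 rad/s; BW = Δω/(2π) = 9.549e+04 Hz.

(a) f₀ = 1642 Hz  (b) Q = 0.01719  (c) BW = 9.549e+04 Hz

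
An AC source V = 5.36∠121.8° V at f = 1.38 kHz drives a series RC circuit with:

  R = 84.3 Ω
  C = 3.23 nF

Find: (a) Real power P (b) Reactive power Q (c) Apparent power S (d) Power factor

Step 1 — Angular frequency: ω = 2π·f = 2π·1380 = 8671 rad/s.
Step 2 — Component impedances:
  R: Z = R = 84.3 Ω
  C: Z = 1/(jωC) = -j/(ω·C) = 0 - j3.571e+04 Ω
Step 3 — Series combination: Z_total = R + C = 84.3 - j3.571e+04 Ω = 3.571e+04∠-89.9° Ω.
Step 4 — Source phasor: V = 5.36∠121.8° V = -2.824 + j4.555 V.
Step 5 — Current: I = V / Z = -0.0001278 - j7.88e-05 A = 0.0001501∠-148.3° A.
Step 6 — Complex power: S = V·I* = 1.9e-06 - j0.0008046 VA.
Step 7 — Real power: P = Re(S) = 1.9e-06 W.
Step 8 — Reactive power: Q = Im(S) = -0.0008046 VAR.
Step 9 — Apparent power: |S| = 0.0008046 VA.
Step 10 — Power factor: PF = P/|S| = 0.002361 (leading).

(a) P = 1.9e-06 W  (b) Q = -0.0008046 VAR  (c) S = 0.0008046 VA  (d) PF = 0.002361 (leading)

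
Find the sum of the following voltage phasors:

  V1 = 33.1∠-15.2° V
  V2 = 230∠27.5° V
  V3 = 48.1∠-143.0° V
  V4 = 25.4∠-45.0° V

Step 1 — Convert each phasor to rectangular form:
  V1 = 33.1·(cos(-15.2°) + j·sin(-15.2°)) = 31.94 - j8.678 V
  V2 = 230·(cos(27.5°) + j·sin(27.5°)) = 204 + j106.2 V
  V3 = 48.1·(cos(-143.0°) + j·sin(-143.0°)) = -38.41 - j28.95 V
  V4 = 25.4·(cos(-45.0°) + j·sin(-45.0°)) = 17.96 - j17.96 V
Step 2 — Sum components: V_total = 215.5 + j50.62 V.
Step 3 — Convert to polar: |V_total| = 221.4 V, ∠V_total = 13.2°.

V_total = 221.4∠13.2° V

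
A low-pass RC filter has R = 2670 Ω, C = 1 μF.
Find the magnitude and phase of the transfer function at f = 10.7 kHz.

Step 1 — Angular frequency: ω = 2π·1.07e+04 = 6.723e+04 rad/s.
Step 2 — Transfer function: H(jω) = 1/(1 + jωRC).
Step 3 — Denominator: 1 + jωRC = 1 + j·6.723e+04·2670·1e-06 = 1 + j179.5.
Step 4 — H = 3.103e-05 - j0.005571.
Step 5 — Magnitude: |H| = 0.005571 (-45.1 dB); phase: φ = -89.7°.

|H| = 0.005571 (-45.1 dB), φ = -89.7°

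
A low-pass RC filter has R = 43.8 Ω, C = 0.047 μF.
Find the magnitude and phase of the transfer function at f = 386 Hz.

Step 1 — Angular frequency: ω = 2π·386 = 2425 rad/s.
Step 2 — Transfer function: H(jω) = 1/(1 + jωRC).
Step 3 — Denominator: 1 + jωRC = 1 + j·2425·43.8·4.7e-08 = 1 + j0.004993.
Step 4 — H = 1 - j0.004993.
Step 5 — Magnitude: |H| = 1 (-0.0 dB); phase: φ = -0.3°.

|H| = 1 (-0.0 dB), φ = -0.3°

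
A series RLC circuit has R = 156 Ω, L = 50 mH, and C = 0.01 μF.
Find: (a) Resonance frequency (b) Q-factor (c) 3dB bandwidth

Step 1 — Resonance: ω₀ = 1/√(LC) = 1/√(0.05·1e-08) = 4.472e+04 rad/s.
Step 2 — f₀ = ω₀/(2π) = 7118 Hz.
Step 3 — Series Q: Q = ω₀L/R = 4.472e+04·0.05/156 = 14.33.
Step 4 — Bandwidth: Δω = ω₀/Q = 3120 rad/s; BW = Δω/(2π) = 496.6 Hz.

(a) f₀ = 7118 Hz  (b) Q = 14.33  (c) BW = 496.6 Hz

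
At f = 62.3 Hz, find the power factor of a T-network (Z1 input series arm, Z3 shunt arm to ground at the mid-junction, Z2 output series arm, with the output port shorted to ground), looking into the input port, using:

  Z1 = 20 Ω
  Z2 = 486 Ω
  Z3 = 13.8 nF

Step 1 — Angular frequency: ω = 2π·f = 2π·62.3 = 391.4 rad/s.
Step 2 — Component impedances:
  Z1: Z = R = 20 Ω
  Z2: Z = R = 486 Ω
  Z3: Z = 1/(jωC) = -j/(ω·C) = 0 - j1.851e+05 Ω
Step 3 — With the output port shorted to ground, the output series arm Z2 runs from the junction to ground; the shunt arm Z3 also runs from the junction to ground. They appear in parallel: Z3 || Z2 = 486 - j1.276 Ω.
Step 4 — Series with input arm Z1: Z_in = Z1 + (Z3 || Z2) = 506 - j1.276 Ω = 506∠-0.1° Ω.
Step 5 — Power factor: PF = cos(φ) = Re(Z)/|Z| = 506/506 = 1.
Step 6 — Type: Im(Z) = -1.276 ⇒ leading (phase φ = -0.1°).

PF = 1 (leading, φ = -0.1°)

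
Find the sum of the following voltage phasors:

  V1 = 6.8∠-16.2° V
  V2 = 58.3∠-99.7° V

Step 1 — Convert each phasor to rectangular form:
  V1 = 6.8·(cos(-16.2°) + j·sin(-16.2°)) = 6.53 - j1.897 V
  V2 = 58.3·(cos(-99.7°) + j·sin(-99.7°)) = -9.823 - j57.47 V
Step 2 — Sum components: V_total = -3.293 - j59.36 V.
Step 3 — Convert to polar: |V_total| = 59.45 V, ∠V_total = -93.2°.

V_total = 59.45∠-93.2° V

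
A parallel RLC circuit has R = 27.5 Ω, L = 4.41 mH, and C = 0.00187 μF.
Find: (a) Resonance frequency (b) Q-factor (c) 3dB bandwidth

Step 1 — Resonance: ω₀ = 1/√(LC) = 1/√(0.00441·1.87e-09) = 3.482e+05 rad/s.
Step 2 — f₀ = ω₀/(2π) = 5.542e+04 Hz.
Step 3 — Parallel Q: Q = R/(ω₀L) = 27.5/(3.482e+05·0.00441) = 0.01791.
Step 4 — Bandwidth: Δω = ω₀/Q = 1.945e+07 rad/s; BW = Δω/(2π) = 3.095e+06 Hz.

(a) f₀ = 5.542e+04 Hz  (b) Q = 0.01791  (c) BW = 3.095e+06 Hz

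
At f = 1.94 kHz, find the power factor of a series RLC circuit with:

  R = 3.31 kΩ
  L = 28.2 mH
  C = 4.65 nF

Step 1 — Angular frequency: ω = 2π·f = 2π·1940 = 1.219e+04 rad/s.
Step 2 — Component impedances:
  R: Z = R = 3310 Ω
  L: Z = jωL = j·1.219e+04·0.0282 = 0 + j343.7 Ω
  C: Z = 1/(jωC) = -j/(ω·C) = 0 - j1.764e+04 Ω
Step 3 — Series combination: Z_total = R + L + C = 3310 - j1.73e+04 Ω = 1.761e+04∠-79.2° Ω.
Step 4 — Power factor: PF = cos(φ) = Re(Z)/|Z| = 3310/17613 = 0.1879.
Step 5 — Type: Im(Z) = -1.73e+04 ⇒ leading (phase φ = -79.2°).

PF = 0.1879 (leading, φ = -79.2°)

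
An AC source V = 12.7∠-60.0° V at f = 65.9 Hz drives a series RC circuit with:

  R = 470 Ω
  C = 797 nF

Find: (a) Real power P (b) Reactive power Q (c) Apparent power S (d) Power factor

Step 1 — Angular frequency: ω = 2π·f = 2π·65.9 = 414.1 rad/s.
Step 2 — Component impedances:
  R: Z = R = 470 Ω
  C: Z = 1/(jωC) = -j/(ω·C) = 0 - j3030 Ω
Step 3 — Series combination: Z_total = R + C = 470 - j3030 Ω = 3066∠-81.2° Ω.
Step 4 — Source phasor: V = 12.7∠-60.0° V = 6.35 - j11 V.
Step 5 — Current: I = V / Z = 0.003862 + j0.001497 A = 0.004142∠21.2° A.
Step 6 — Complex power: S = V·I* = 0.008062 - j0.05198 VA.
Step 7 — Real power: P = Re(S) = 0.008062 W.
Step 8 — Reactive power: Q = Im(S) = -0.05198 VAR.
Step 9 — Apparent power: |S| = 0.0526 VA.
Step 10 — Power factor: PF = P/|S| = 0.1533 (leading).

(a) P = 0.008062 W  (b) Q = -0.05198 VAR  (c) S = 0.0526 VA  (d) PF = 0.1533 (leading)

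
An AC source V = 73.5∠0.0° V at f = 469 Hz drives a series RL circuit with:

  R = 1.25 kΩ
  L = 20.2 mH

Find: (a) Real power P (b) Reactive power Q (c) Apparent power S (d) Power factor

Step 1 — Angular frequency: ω = 2π·f = 2π·469 = 2947 rad/s.
Step 2 — Component impedances:
  R: Z = R = 1250 Ω
  L: Z = jωL = j·2947·0.0202 = 0 + j59.53 Ω
Step 3 — Series combination: Z_total = R + L = 1250 + j59.53 Ω = 1251∠2.7° Ω.
Step 4 — Source phasor: V = 73.5∠0.0° V = 73.5 V.
Step 5 — Current: I = V / Z = 0.05867 - j0.002794 A = 0.05873∠-2.7° A.
Step 6 — Complex power: S = V·I* = 4.312 + j0.2053 VA.
Step 7 — Real power: P = Re(S) = 4.312 W.
Step 8 — Reactive power: Q = Im(S) = 0.2053 VAR.
Step 9 — Apparent power: |S| = 4.317 VA.
Step 10 — Power factor: PF = P/|S| = 0.9989 (lagging).

(a) P = 4.312 W  (b) Q = 0.2053 VAR  (c) S = 4.317 VA  (d) PF = 0.9989 (lagging)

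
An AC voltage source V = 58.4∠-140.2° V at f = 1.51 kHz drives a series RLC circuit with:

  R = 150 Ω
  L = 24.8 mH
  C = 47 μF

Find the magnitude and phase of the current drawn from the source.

Step 1 — Angular frequency: ω = 2π·f = 2π·1510 = 9488 rad/s.
Step 2 — Component impedances:
  R: Z = R = 150 Ω
  L: Z = jωL = j·9488·0.0248 = 0 + j235.3 Ω
  C: Z = 1/(jωC) = -j/(ω·C) = 0 - j2.243 Ω
Step 3 — Series combination: Z_total = R + L + C = 150 + j233.1 Ω = 277.2∠57.2° Ω.
Step 4 — Source phasor: V = 58.4∠-140.2° V = -44.87 - j37.38 V.
Step 5 — Ohm's law: I = V / Z_total = (-44.87 - j37.38) / (150 + j233.1) = -0.201 + j0.06313 A.
Step 6 — Convert to polar: |I| = 0.2107 A, ∠I = 162.6°.

I = 0.2107∠162.6° A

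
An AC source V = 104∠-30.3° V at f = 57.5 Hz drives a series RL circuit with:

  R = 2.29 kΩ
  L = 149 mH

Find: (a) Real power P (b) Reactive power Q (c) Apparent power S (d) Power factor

Step 1 — Angular frequency: ω = 2π·f = 2π·57.5 = 361.3 rad/s.
Step 2 — Component impedances:
  R: Z = R = 2290 Ω
  L: Z = jωL = j·361.3·0.149 = 0 + j53.83 Ω
Step 3 — Series combination: Z_total = R + L = 2290 + j53.83 Ω = 2291∠1.3° Ω.
Step 4 — Source phasor: V = 104∠-30.3° V = 89.79 - j52.47 V.
Step 5 — Current: I = V / Z = 0.03865 - j0.02382 A = 0.0454∠-31.6° A.
Step 6 — Complex power: S = V·I* = 4.721 + j0.111 VA.
Step 7 — Real power: P = Re(S) = 4.721 W.
Step 8 — Reactive power: Q = Im(S) = 0.111 VAR.
Step 9 — Apparent power: |S| = 4.722 VA.
Step 10 — Power factor: PF = P/|S| = 0.9997 (lagging).

(a) P = 4.721 W  (b) Q = 0.111 VAR  (c) S = 4.722 VA  (d) PF = 0.9997 (lagging)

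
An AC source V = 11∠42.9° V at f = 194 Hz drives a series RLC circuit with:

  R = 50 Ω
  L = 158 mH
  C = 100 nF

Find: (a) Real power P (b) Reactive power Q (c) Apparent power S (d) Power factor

Step 1 — Angular frequency: ω = 2π·f = 2π·194 = 1219 rad/s.
Step 2 — Component impedances:
  R: Z = R = 50 Ω
  L: Z = jωL = j·1219·0.158 = 0 + j192.6 Ω
  C: Z = 1/(jωC) = -j/(ω·C) = 0 - j8204 Ω
Step 3 — Series combination: Z_total = R + L + C = 50 - j8011 Ω = 8011∠-89.6° Ω.
Step 4 — Source phasor: V = 11∠42.9° V = 8.058 + j7.488 V.
Step 5 — Current: I = V / Z = -0.0009284 + j0.001012 A = 0.001373∠132.5° A.
Step 6 — Complex power: S = V·I* = 9.426e-05 - j0.0151 VA.
Step 7 — Real power: P = Re(S) = 9.426e-05 W.
Step 8 — Reactive power: Q = Im(S) = -0.0151 VAR.
Step 9 — Apparent power: |S| = 0.0151 VA.
Step 10 — Power factor: PF = P/|S| = 0.006241 (leading).

(a) P = 9.426e-05 W  (b) Q = -0.0151 VAR  (c) S = 0.0151 VA  (d) PF = 0.006241 (leading)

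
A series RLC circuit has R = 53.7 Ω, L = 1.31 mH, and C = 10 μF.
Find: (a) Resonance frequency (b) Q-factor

Step 1 — Resonance condition Im(Z)=0 gives ω₀ = 1/√(LC).
Step 2 — ω₀ = 1/√(0.00131·1e-05) = 8737 rad/s.
Step 3 — f₀ = ω₀/(2π) = 1391 Hz.
Step 4 — Series Q: Q = ω₀L/R = 8737·0.00131/53.7 = 0.2131.

(a) f₀ = 1391 Hz  (b) Q = 0.2131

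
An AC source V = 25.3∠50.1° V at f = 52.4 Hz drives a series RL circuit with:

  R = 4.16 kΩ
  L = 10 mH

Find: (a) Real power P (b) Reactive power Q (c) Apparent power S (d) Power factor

Step 1 — Angular frequency: ω = 2π·f = 2π·52.4 = 329.2 rad/s.
Step 2 — Component impedances:
  R: Z = R = 4160 Ω
  L: Z = jωL = j·329.2·0.01 = 0 + j3.292 Ω
Step 3 — Series combination: Z_total = R + L = 4160 + j3.292 Ω = 4160∠0.0° Ω.
Step 4 — Source phasor: V = 25.3∠50.1° V = 16.23 + j19.41 V.
Step 5 — Current: I = V / Z = 0.003905 + j0.004663 A = 0.006082∠50.1° A.
Step 6 — Complex power: S = V·I* = 0.1539 + j0.0001218 VA.
Step 7 — Real power: P = Re(S) = 0.1539 W.
Step 8 — Reactive power: Q = Im(S) = 0.0001218 VAR.
Step 9 — Apparent power: |S| = 0.1539 VA.
Step 10 — Power factor: PF = P/|S| = 1 (lagging).

(a) P = 0.1539 W  (b) Q = 0.0001218 VAR  (c) S = 0.1539 VA  (d) PF = 1 (lagging)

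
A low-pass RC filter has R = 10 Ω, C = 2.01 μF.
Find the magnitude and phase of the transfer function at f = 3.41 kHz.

Step 1 — Angular frequency: ω = 2π·3410 = 2.143e+04 rad/s.
Step 2 — Transfer function: H(jω) = 1/(1 + jωRC).
Step 3 — Denominator: 1 + jωRC = 1 + j·2.143e+04·10·2.01e-06 = 1 + j0.4307.
Step 4 — H = 0.8436 - j0.3633.
Step 5 — Magnitude: |H| = 0.9185 (-0.7 dB); phase: φ = -23.3°.

|H| = 0.9185 (-0.7 dB), φ = -23.3°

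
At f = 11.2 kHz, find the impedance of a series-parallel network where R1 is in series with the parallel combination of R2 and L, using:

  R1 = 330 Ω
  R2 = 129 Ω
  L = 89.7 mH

Step 1 — Angular frequency: ω = 2π·f = 2π·1.12e+04 = 7.037e+04 rad/s.
Step 2 — Component impedances:
  R1: Z = R = 330 Ω
  R2: Z = R = 129 Ω
  L: Z = jωL = j·7.037e+04·0.0897 = 0 + j6312 Ω
Step 3 — Parallel branch: R2 || L = 1/(1/R2 + 1/L) = 128.9 + j2.635 Ω.
Step 4 — Series with R1: Z_total = R1 + (R2 || L) = 458.9 + j2.635 Ω = 459∠0.3° Ω.

Z = 458.9 + j2.635 Ω = 459∠0.3° Ω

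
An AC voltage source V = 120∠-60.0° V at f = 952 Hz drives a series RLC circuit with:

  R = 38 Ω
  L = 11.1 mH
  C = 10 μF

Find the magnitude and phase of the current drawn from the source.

Step 1 — Angular frequency: ω = 2π·f = 2π·952 = 5982 rad/s.
Step 2 — Component impedances:
  R: Z = R = 38 Ω
  L: Z = jωL = j·5982·0.0111 = 0 + j66.4 Ω
  C: Z = 1/(jωC) = -j/(ω·C) = 0 - j16.72 Ω
Step 3 — Series combination: Z_total = R + L + C = 38 + j49.68 Ω = 62.54∠52.6° Ω.
Step 4 — Source phasor: V = 120∠-60.0° V = 60 - j103.9 V.
Step 5 — Ohm's law: I = V / Z_total = (60 - j103.9) / (38 + j49.68) = -0.7369 - j1.771 A.
Step 6 — Convert to polar: |I| = 1.919 A, ∠I = -112.6°.

I = 1.919∠-112.6° A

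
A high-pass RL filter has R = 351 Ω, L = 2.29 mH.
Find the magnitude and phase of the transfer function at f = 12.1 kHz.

Step 1 — Angular frequency: ω = 2π·1.21e+04 = 7.603e+04 rad/s.
Step 2 — Transfer function: H(jω) = jωL/(R + jωL).
Step 3 — Numerator jωL = j·174.1; denominator R + jωL = 351 + j174.1.
Step 4 — H = 0.1975 + j0.3981.
Step 5 — Magnitude: |H| = 0.4444 (-7.0 dB); phase: φ = 63.6°.

|H| = 0.4444 (-7.0 dB), φ = 63.6°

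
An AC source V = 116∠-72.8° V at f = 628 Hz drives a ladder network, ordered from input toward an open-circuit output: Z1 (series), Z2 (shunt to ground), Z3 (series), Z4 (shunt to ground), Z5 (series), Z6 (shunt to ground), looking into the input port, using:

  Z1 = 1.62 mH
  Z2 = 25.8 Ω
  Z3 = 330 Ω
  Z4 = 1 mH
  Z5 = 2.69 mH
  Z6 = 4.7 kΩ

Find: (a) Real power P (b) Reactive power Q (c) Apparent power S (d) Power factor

Step 1 — Angular frequency: ω = 2π·f = 2π·628 = 3946 rad/s.
Step 2 — Component impedances:
  Z1: Z = jωL = j·3946·0.00162 = 0 + j6.392 Ω
  Z2: Z = R = 25.8 Ω
  Z3: Z = R = 330 Ω
  Z4: Z = jωL = j·3946·0.001 = 0 + j3.946 Ω
  Z5: Z = jωL = j·3946·0.00269 = 0 + j10.61 Ω
  Z6: Z = R = 4700 Ω
Step 3 — Ladder network (open output): work backward from the far end, alternating series and parallel combinations. Z_in = 23.93 + j6.413 Ω = 24.77∠15.0° Ω.
Step 4 — Source phasor: V = 116∠-72.8° V = 34.3 - j110.8 V.
Step 5 — Current: I = V / Z = 0.1795 - j4.679 A = 4.682∠-87.8° A.
Step 6 — Complex power: S = V·I* = 524.6 + j140.6 VA.
Step 7 — Real power: P = Re(S) = 524.6 W.
Step 8 — Reactive power: Q = Im(S) = 140.6 VAR.
Step 9 — Apparent power: |S| = 543.2 VA.
Step 10 — Power factor: PF = P/|S| = 0.9659 (lagging).

(a) P = 524.6 W  (b) Q = 140.6 VAR  (c) S = 543.2 VA  (d) PF = 0.9659 (lagging)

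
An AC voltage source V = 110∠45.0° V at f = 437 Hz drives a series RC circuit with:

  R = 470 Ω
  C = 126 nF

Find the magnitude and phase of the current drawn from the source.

Step 1 — Angular frequency: ω = 2π·f = 2π·437 = 2746 rad/s.
Step 2 — Component impedances:
  R: Z = R = 470 Ω
  C: Z = 1/(jωC) = -j/(ω·C) = 0 - j2890 Ω
Step 3 — Series combination: Z_total = R + C = 470 - j2890 Ω = 2928∠-80.8° Ω.
Step 4 — Source phasor: V = 110∠45.0° V = 77.78 + j77.78 V.
Step 5 — Ohm's law: I = V / Z_total = (77.78 + j77.78) / (470 - j2890) = -0.02195 + j0.03048 A.
Step 6 — Convert to polar: |I| = 0.03756 A, ∠I = 125.8°.

I = 0.03756∠125.8° A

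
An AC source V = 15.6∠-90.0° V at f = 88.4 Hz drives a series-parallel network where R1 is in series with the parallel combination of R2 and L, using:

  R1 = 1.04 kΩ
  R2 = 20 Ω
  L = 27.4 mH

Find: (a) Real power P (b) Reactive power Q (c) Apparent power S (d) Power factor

Step 1 — Angular frequency: ω = 2π·f = 2π·88.4 = 555.4 rad/s.
Step 2 — Component impedances:
  R1: Z = R = 1040 Ω
  R2: Z = R = 20 Ω
  L: Z = jωL = j·555.4·0.0274 = 0 + j15.22 Ω
Step 3 — Parallel branch: R2 || L = 1/(1/R2 + 1/L) = 7.334 + j9.638 Ω.
Step 4 — Series with R1: Z_total = R1 + (R2 || L) = 1047 + j9.638 Ω = 1047∠0.5° Ω.
Step 5 — Source phasor: V = 15.6∠-90.0° V = 0 - j15.6 V.
Step 6 — Current: I = V / Z = -0.0001371 - j0.01489 A = 0.01489∠-90.5° A.
Step 7 — Complex power: S = V·I* = 0.2323 + j0.002138 VA.
Step 8 — Real power: P = Re(S) = 0.2323 W.
Step 9 — Reactive power: Q = Im(S) = 0.002138 VAR.
Step 10 — Apparent power: |S| = 0.2324 VA.
Step 11 — Power factor: PF = P/|S| = 1 (lagging).

(a) P = 0.2323 W  (b) Q = 0.002138 VAR  (c) S = 0.2324 VA  (d) PF = 1 (lagging)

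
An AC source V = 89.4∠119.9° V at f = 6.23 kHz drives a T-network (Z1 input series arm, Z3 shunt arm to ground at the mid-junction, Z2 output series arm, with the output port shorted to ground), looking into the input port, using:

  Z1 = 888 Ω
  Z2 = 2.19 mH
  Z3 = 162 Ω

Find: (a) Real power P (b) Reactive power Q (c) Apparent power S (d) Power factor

Step 1 — Angular frequency: ω = 2π·f = 2π·6230 = 3.914e+04 rad/s.
Step 2 — Component impedances:
  Z1: Z = R = 888 Ω
  Z2: Z = jωL = j·3.914e+04·0.00219 = 0 + j85.73 Ω
  Z3: Z = R = 162 Ω
Step 3 — With the output port shorted to ground, the output series arm Z2 runs from the junction to ground; the shunt arm Z3 also runs from the junction to ground. They appear in parallel: Z3 || Z2 = 35.44 + j66.97 Ω.
Step 4 — Series with input arm Z1: Z_in = Z1 + (Z3 || Z2) = 923.4 + j66.97 Ω = 925.9∠4.1° Ω.
Step 5 — Source phasor: V = 89.4∠119.9° V = -44.56 + j77.5 V.
Step 6 — Current: I = V / Z = -0.04195 + j0.08697 A = 0.09656∠115.8° A.
Step 7 — Complex power: S = V·I* = 8.61 + j0.6244 VA.
Step 8 — Real power: P = Re(S) = 8.61 W.
Step 9 — Reactive power: Q = Im(S) = 0.6244 VAR.
Step 10 — Apparent power: |S| = 8.632 VA.
Step 11 — Power factor: PF = P/|S| = 0.9974 (lagging).

(a) P = 8.61 W  (b) Q = 0.6244 VAR  (c) S = 8.632 VA  (d) PF = 0.9974 (lagging)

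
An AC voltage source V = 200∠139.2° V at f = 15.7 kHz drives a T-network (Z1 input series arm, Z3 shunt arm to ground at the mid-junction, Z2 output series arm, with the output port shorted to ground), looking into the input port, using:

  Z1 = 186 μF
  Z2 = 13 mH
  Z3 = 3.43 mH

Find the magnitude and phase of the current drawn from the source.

Step 1 — Angular frequency: ω = 2π·f = 2π·1.57e+04 = 9.865e+04 rad/s.
Step 2 — Component impedances:
  Z1: Z = 1/(jωC) = -j/(ω·C) = 0 - j0.0545 Ω
  Z2: Z = jωL = j·9.865e+04·0.013 = 0 + j1282 Ω
  Z3: Z = jωL = j·9.865e+04·0.00343 = 0 + j338.4 Ω
Step 3 — With the output port shorted to ground, the output series arm Z2 runs from the junction to ground; the shunt arm Z3 also runs from the junction to ground. They appear in parallel: Z3 || Z2 = 0 + j267.7 Ω.
Step 4 — Series with input arm Z1: Z_in = Z1 + (Z3 || Z2) = 0 + j267.7 Ω = 267.7∠90.0° Ω.
Step 5 — Source phasor: V = 200∠139.2° V = -151.4 + j130.7 V.
Step 6 — Ohm's law: I = V / Z_total = (-151.4 + j130.7) / (0 + j267.7) = 0.4882 + j0.5656 A.
Step 7 — Convert to polar: |I| = 0.7472 A, ∠I = 49.2°.

I = 0.7472∠49.2° A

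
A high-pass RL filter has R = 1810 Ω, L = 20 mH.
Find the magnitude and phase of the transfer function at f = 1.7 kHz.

Step 1 — Angular frequency: ω = 2π·1700 = 1.068e+04 rad/s.
Step 2 — Transfer function: H(jω) = jωL/(R + jωL).
Step 3 — Numerator jωL = j·213.6; denominator R + jωL = 1810 + j213.6.
Step 4 — H = 0.01374 + j0.1164.
Step 5 — Magnitude: |H| = 0.1172 (-18.6 dB); phase: φ = 83.3°.

|H| = 0.1172 (-18.6 dB), φ = 83.3°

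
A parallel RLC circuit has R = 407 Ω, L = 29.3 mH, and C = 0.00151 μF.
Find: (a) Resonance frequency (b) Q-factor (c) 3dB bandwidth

Step 1 — Resonance: ω₀ = 1/√(LC) = 1/√(0.0293·1.51e-09) = 1.503e+05 rad/s.
Step 2 — f₀ = ω₀/(2π) = 2.393e+04 Hz.
Step 3 — Parallel Q: Q = R/(ω₀L) = 407/(1.503e+05·0.0293) = 0.0924.
Step 4 — Bandwidth: Δω = ω₀/Q = 1.627e+06 rad/s; BW = Δω/(2π) = 2.59e+05 Hz.

(a) f₀ = 2.393e+04 Hz  (b) Q = 0.0924  (c) BW = 2.59e+05 Hz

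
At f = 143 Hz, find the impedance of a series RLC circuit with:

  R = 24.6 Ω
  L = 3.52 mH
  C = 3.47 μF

Step 1 — Angular frequency: ω = 2π·f = 2π·143 = 898.5 rad/s.
Step 2 — Component impedances:
  R: Z = R = 24.6 Ω
  L: Z = jωL = j·898.5·0.00352 = 0 + j3.163 Ω
  C: Z = 1/(jωC) = -j/(ω·C) = 0 - j320.7 Ω
Step 3 — Series combination: Z_total = R + L + C = 24.6 - j317.6 Ω = 318.5∠-85.6° Ω.

Z = 24.6 - j317.6 Ω = 318.5∠-85.6° Ω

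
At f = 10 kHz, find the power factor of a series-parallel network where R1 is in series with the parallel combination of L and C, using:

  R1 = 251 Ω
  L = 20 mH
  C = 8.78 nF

Step 1 — Angular frequency: ω = 2π·f = 2π·1e+04 = 6.283e+04 rad/s.
Step 2 — Component impedances:
  R1: Z = R = 251 Ω
  L: Z = jωL = j·6.283e+04·0.02 = 0 + j1257 Ω
  C: Z = 1/(jωC) = -j/(ω·C) = 0 - j1813 Ω
Step 3 — Parallel branch: L || C = 1/(1/L + 1/C) = 0 + j4096 Ω.
Step 4 — Series with R1: Z_total = R1 + (L || C) = 251 + j4096 Ω = 4104∠86.5° Ω.
Step 5 — Power factor: PF = cos(φ) = Re(Z)/|Z| = 251/4104 = 0.06116.
Step 6 — Type: Im(Z) = 4096 ⇒ lagging (phase φ = 86.5°).

PF = 0.06116 (lagging, φ = 86.5°)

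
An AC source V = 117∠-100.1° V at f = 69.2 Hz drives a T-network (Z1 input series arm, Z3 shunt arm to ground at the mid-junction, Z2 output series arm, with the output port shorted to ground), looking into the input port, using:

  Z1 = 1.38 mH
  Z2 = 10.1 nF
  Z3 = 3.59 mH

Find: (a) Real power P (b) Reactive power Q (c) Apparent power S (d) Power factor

Step 1 — Angular frequency: ω = 2π·f = 2π·69.2 = 434.8 rad/s.
Step 2 — Component impedances:
  Z1: Z = jωL = j·434.8·0.00138 = 0 + j0.6 Ω
  Z2: Z = 1/(jωC) = -j/(ω·C) = 0 - j2.277e+05 Ω
  Z3: Z = jωL = j·434.8·0.00359 = 0 + j1.561 Ω
Step 3 — With the output port shorted to ground, the output series arm Z2 runs from the junction to ground; the shunt arm Z3 also runs from the junction to ground. They appear in parallel: Z3 || Z2 = 0 + j1.561 Ω.
Step 4 — Series with input arm Z1: Z_in = Z1 + (Z3 || Z2) = 0 + j2.161 Ω = 2.161∠90.0° Ω.
Step 5 — Source phasor: V = 117∠-100.1° V = -20.52 - j115.2 V.
Step 6 — Current: I = V / Z = -53.3 + j9.495 A = 54.14∠169.9° A.
Step 7 — Complex power: S = V·I* = 0 + j6335 VA.
Step 8 — Real power: P = Re(S) = 0 W.
Step 9 — Reactive power: Q = Im(S) = 6335 VAR.
Step 10 — Apparent power: |S| = 6335 VA.
Step 11 — Power factor: PF = P/|S| = 0 (lagging).

(a) P = 0 W  (b) Q = 6335 VAR  (c) S = 6335 VA  (d) PF = 0 (lagging)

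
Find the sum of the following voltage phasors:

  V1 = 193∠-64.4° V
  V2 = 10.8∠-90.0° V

Step 1 — Convert each phasor to rectangular form:
  V1 = 193·(cos(-64.4°) + j·sin(-64.4°)) = 83.39 - j174.1 V
  V2 = 10.8·(cos(-90.0°) + j·sin(-90.0°)) = 0 - j10.8 V
Step 2 — Sum components: V_total = 83.39 - j184.9 V.
Step 3 — Convert to polar: |V_total| = 202.8 V, ∠V_total = -65.7°.

V_total = 202.8∠-65.7° V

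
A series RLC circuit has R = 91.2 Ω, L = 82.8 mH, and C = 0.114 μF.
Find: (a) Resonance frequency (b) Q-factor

Step 1 — Resonance condition Im(Z)=0 gives ω₀ = 1/√(LC).
Step 2 — ω₀ = 1/√(0.0828·1.14e-07) = 1.029e+04 rad/s.
Step 3 — f₀ = ω₀/(2π) = 1638 Hz.
Step 4 — Series Q: Q = ω₀L/R = 1.029e+04·0.0828/91.2 = 9.345.

(a) f₀ = 1638 Hz  (b) Q = 9.345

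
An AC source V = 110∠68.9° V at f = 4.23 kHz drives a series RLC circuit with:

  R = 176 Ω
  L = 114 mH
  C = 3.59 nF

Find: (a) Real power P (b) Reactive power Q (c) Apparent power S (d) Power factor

Step 1 — Angular frequency: ω = 2π·f = 2π·4230 = 2.658e+04 rad/s.
Step 2 — Component impedances:
  R: Z = R = 176 Ω
  L: Z = jωL = j·2.658e+04·0.114 = 0 + j3030 Ω
  C: Z = 1/(jωC) = -j/(ω·C) = 0 - j1.048e+04 Ω
Step 3 — Series combination: Z_total = R + L + C = 176 - j7451 Ω = 7453∠-88.6° Ω.
Step 4 — Source phasor: V = 110∠68.9° V = 39.6 + j102.6 V.
Step 5 — Current: I = V / Z = -0.01364 + j0.005637 A = 0.01476∠157.5° A.
Step 6 — Complex power: S = V·I* = 0.03834 - j1.623 VA.
Step 7 — Real power: P = Re(S) = 0.03834 W.
Step 8 — Reactive power: Q = Im(S) = -1.623 VAR.
Step 9 — Apparent power: |S| = 1.624 VA.
Step 10 — Power factor: PF = P/|S| = 0.02362 (leading).

(a) P = 0.03834 W  (b) Q = -1.623 VAR  (c) S = 1.624 VA  (d) PF = 0.02362 (leading)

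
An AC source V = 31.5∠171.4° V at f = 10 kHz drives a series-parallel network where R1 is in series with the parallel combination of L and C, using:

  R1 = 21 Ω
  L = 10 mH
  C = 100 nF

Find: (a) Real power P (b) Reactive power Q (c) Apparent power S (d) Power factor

Step 1 — Angular frequency: ω = 2π·f = 2π·1e+04 = 6.283e+04 rad/s.
Step 2 — Component impedances:
  R1: Z = R = 21 Ω
  L: Z = jωL = j·6.283e+04·0.01 = 0 + j628.3 Ω
  C: Z = 1/(jωC) = -j/(ω·C) = 0 - j159.2 Ω
Step 3 — Parallel branch: L || C = 1/(1/L + 1/C) = 0 - j213.1 Ω.
Step 4 — Series with R1: Z_total = R1 + (L || C) = 21 - j213.1 Ω = 214.2∠-84.4° Ω.
Step 5 — Source phasor: V = 31.5∠171.4° V = -31.15 + j4.71 V.
Step 6 — Current: I = V / Z = -0.03615 - j0.1426 A = 0.1471∠-104.2° A.
Step 7 — Complex power: S = V·I* = 0.4542 - j4.611 VA.
Step 8 — Real power: P = Re(S) = 0.4542 W.
Step 9 — Reactive power: Q = Im(S) = -4.611 VAR.
Step 10 — Apparent power: |S| = 4.633 VA.
Step 11 — Power factor: PF = P/|S| = 0.09805 (leading).

(a) P = 0.4542 W  (b) Q = -4.611 VAR  (c) S = 4.633 VA  (d) PF = 0.09805 (leading)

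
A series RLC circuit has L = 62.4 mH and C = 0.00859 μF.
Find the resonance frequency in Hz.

Step 1 — Resonance condition Im(Z)=0 gives ω₀ = 1/√(LC).
Step 2 — ω₀ = 1/√(0.0624·8.59e-09) = 4.319e+04 rad/s.
Step 3 — f₀ = ω₀/(2π) = 6874 Hz.

f₀ = 6874 Hz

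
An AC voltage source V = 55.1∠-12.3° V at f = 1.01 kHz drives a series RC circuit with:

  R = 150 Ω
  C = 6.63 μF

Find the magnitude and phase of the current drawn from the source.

Step 1 — Angular frequency: ω = 2π·f = 2π·1010 = 6346 rad/s.
Step 2 — Component impedances:
  R: Z = R = 150 Ω
  C: Z = 1/(jωC) = -j/(ω·C) = 0 - j23.77 Ω
Step 3 — Series combination: Z_total = R + C = 150 - j23.77 Ω = 151.9∠-9.0° Ω.
Step 4 — Source phasor: V = 55.1∠-12.3° V = 53.84 - j11.74 V.
Step 5 — Ohm's law: I = V / Z_total = (53.84 - j11.74) / (150 - j23.77) = 0.3622 - j0.02086 A.
Step 6 — Convert to polar: |I| = 0.3628 A, ∠I = -3.3°.

I = 0.3628∠-3.3° A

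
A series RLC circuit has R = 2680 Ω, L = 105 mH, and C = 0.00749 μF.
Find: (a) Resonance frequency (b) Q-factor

Step 1 — Resonance condition Im(Z)=0 gives ω₀ = 1/√(LC).
Step 2 — ω₀ = 1/√(0.105·7.49e-09) = 3.566e+04 rad/s.
Step 3 — f₀ = ω₀/(2π) = 5675 Hz.
Step 4 — Series Q: Q = ω₀L/R = 3.566e+04·0.105/2680 = 1.397.

(a) f₀ = 5675 Hz  (b) Q = 1.397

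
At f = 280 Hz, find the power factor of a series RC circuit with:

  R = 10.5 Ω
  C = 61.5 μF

Step 1 — Angular frequency: ω = 2π·f = 2π·280 = 1759 rad/s.
Step 2 — Component impedances:
  R: Z = R = 10.5 Ω
  C: Z = 1/(jωC) = -j/(ω·C) = 0 - j9.242 Ω
Step 3 — Series combination: Z_total = R + C = 10.5 - j9.242 Ω = 13.99∠-41.4° Ω.
Step 4 — Power factor: PF = cos(φ) = Re(Z)/|Z| = 10.5/13.988 = 0.7506.
Step 5 — Type: Im(Z) = -9.242 ⇒ leading (phase φ = -41.4°).

PF = 0.7506 (leading, φ = -41.4°)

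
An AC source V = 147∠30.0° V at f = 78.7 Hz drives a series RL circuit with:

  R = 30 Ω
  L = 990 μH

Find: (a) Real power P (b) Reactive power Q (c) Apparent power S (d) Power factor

Step 1 — Angular frequency: ω = 2π·f = 2π·78.7 = 494.5 rad/s.
Step 2 — Component impedances:
  R: Z = R = 30 Ω
  L: Z = jωL = j·494.5·0.00099 = 0 + j0.4895 Ω
Step 3 — Series combination: Z_total = R + L = 30 + j0.4895 Ω = 30∠0.9° Ω.
Step 4 — Source phasor: V = 147∠30.0° V = 127.3 + j73.5 V.
Step 5 — Current: I = V / Z = 4.282 + j2.38 A = 4.899∠29.1° A.
Step 6 — Complex power: S = V·I* = 720.1 + j11.75 VA.
Step 7 — Real power: P = Re(S) = 720.1 W.
Step 8 — Reactive power: Q = Im(S) = 11.75 VAR.
Step 9 — Apparent power: |S| = 720.2 VA.
Step 10 — Power factor: PF = P/|S| = 0.9999 (lagging).

(a) P = 720.1 W  (b) Q = 11.75 VAR  (c) S = 720.2 VA  (d) PF = 0.9999 (lagging)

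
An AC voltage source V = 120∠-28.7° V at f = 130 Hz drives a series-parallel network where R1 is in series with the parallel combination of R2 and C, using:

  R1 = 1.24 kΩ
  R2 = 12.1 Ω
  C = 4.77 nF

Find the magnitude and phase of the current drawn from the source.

Step 1 — Angular frequency: ω = 2π·f = 2π·130 = 816.8 rad/s.
Step 2 — Component impedances:
  R1: Z = R = 1240 Ω
  R2: Z = R = 12.1 Ω
  C: Z = 1/(jωC) = -j/(ω·C) = 0 - j2.567e+05 Ω
Step 3 — Parallel branch: R2 || C = 1/(1/R2 + 1/C) = 12.1 - j0.0005704 Ω.
Step 4 — Series with R1: Z_total = R1 + (R2 || C) = 1252 - j0.0005704 Ω = 1252∠-0.0° Ω.
Step 5 — Source phasor: V = 120∠-28.7° V = 105.3 - j57.63 V.
Step 6 — Ohm's law: I = V / Z_total = (105.3 - j57.63) / (1252 - j0.0005704) = 0.08406 - j0.04602 A.
Step 7 — Convert to polar: |I| = 0.09584 A, ∠I = -28.7°.

I = 0.09584∠-28.7° A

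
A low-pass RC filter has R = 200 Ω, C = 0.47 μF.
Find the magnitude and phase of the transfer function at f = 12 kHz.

Step 1 — Angular frequency: ω = 2π·1.2e+04 = 7.54e+04 rad/s.
Step 2 — Transfer function: H(jω) = 1/(1 + jωRC).
Step 3 — Denominator: 1 + jωRC = 1 + j·7.54e+04·200·4.7e-07 = 1 + j7.087.
Step 4 — H = 0.01952 - j0.1383.
Step 5 — Magnitude: |H| = 0.1397 (-17.1 dB); phase: φ = -82.0°.

|H| = 0.1397 (-17.1 dB), φ = -82.0°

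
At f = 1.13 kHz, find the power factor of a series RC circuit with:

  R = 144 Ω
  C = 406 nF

Step 1 — Angular frequency: ω = 2π·f = 2π·1130 = 7100 rad/s.
Step 2 — Component impedances:
  R: Z = R = 144 Ω
  C: Z = 1/(jωC) = -j/(ω·C) = 0 - j346.9 Ω
Step 3 — Series combination: Z_total = R + C = 144 - j346.9 Ω = 375.6∠-67.5° Ω.
Step 4 — Power factor: PF = cos(φ) = Re(Z)/|Z| = 144/375.6 = 0.3834.
Step 5 — Type: Im(Z) = -346.9 ⇒ leading (phase φ = -67.5°).

PF = 0.3834 (leading, φ = -67.5°)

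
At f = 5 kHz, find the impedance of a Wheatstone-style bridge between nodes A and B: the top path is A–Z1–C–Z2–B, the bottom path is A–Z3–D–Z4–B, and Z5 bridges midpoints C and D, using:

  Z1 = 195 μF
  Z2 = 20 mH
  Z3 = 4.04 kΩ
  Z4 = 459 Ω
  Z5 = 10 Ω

Step 1 — Angular frequency: ω = 2π·f = 2π·5000 = 3.142e+04 rad/s.
Step 2 — Component impedances:
  Z1: Z = 1/(jωC) = -j/(ω·C) = 0 - j0.1632 Ω
  Z2: Z = jωL = j·3.142e+04·0.02 = 0 + j628.3 Ω
  Z3: Z = R = 4040 Ω
  Z4: Z = R = 459 Ω
  Z5: Z = R = 10 Ω
Step 3 — Bridge requires nodal analysis (the Z5 bridge couples midpoints C and D, so the two paths cannot be reduced to a simple series/parallel combination). Setting node B to ground and injecting 1 A at node A, the 3-node admittance system at A, C, D solves to V_A = Z_AB = 301.2 + j224.6 Ω = 375.7∠36.7° Ω.

Z = 301.2 + j224.6 Ω = 375.7∠36.7° Ω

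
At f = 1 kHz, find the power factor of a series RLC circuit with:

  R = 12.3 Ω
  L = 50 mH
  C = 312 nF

Step 1 — Angular frequency: ω = 2π·f = 2π·1000 = 6283 rad/s.
Step 2 — Component impedances:
  R: Z = R = 12.3 Ω
  L: Z = jωL = j·6283·0.05 = 0 + j314.2 Ω
  C: Z = 1/(jωC) = -j/(ω·C) = 0 - j510.1 Ω
Step 3 — Series combination: Z_total = R + L + C = 12.3 - j196 Ω = 196.3∠-86.4° Ω.
Step 4 — Power factor: PF = cos(φ) = Re(Z)/|Z| = 12.3/196.34 = 0.06265.
Step 5 — Type: Im(Z) = -196 ⇒ leading (phase φ = -86.4°).

PF = 0.06265 (leading, φ = -86.4°)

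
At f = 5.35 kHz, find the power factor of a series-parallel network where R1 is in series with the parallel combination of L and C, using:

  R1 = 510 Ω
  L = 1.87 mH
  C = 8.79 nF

Step 1 — Angular frequency: ω = 2π·f = 2π·5350 = 3.362e+04 rad/s.
Step 2 — Component impedances:
  R1: Z = R = 510 Ω
  L: Z = jωL = j·3.362e+04·0.00187 = 0 + j62.86 Ω
  C: Z = 1/(jωC) = -j/(ω·C) = 0 - j3384 Ω
Step 3 — Parallel branch: L || C = 1/(1/L + 1/C) = 0 + j64.05 Ω.
Step 4 — Series with R1: Z_total = R1 + (L || C) = 510 + j64.05 Ω = 514∠7.2° Ω.
Step 5 — Power factor: PF = cos(φ) = Re(Z)/|Z| = 510/514 = 0.9922.
Step 6 — Type: Im(Z) = 64.05 ⇒ lagging (phase φ = 7.2°).

PF = 0.9922 (lagging, φ = 7.2°)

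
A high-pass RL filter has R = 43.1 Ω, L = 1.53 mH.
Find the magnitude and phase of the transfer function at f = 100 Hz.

Step 1 — Angular frequency: ω = 2π·100 = 628.3 rad/s.
Step 2 — Transfer function: H(jω) = jωL/(R + jωL).
Step 3 — Numerator jωL = j·0.9613; denominator R + jωL = 43.1 + j0.9613.
Step 4 — H = 0.0004972 + j0.02229.
Step 5 — Magnitude: |H| = 0.0223 (-33.0 dB); phase: φ = 88.7°.

|H| = 0.0223 (-33.0 dB), φ = 88.7°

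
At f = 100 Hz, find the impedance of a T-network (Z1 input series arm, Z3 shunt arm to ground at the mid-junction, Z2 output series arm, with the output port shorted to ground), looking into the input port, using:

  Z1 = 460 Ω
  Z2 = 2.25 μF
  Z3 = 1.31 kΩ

Step 1 — Angular frequency: ω = 2π·f = 2π·100 = 628.3 rad/s.
Step 2 — Component impedances:
  Z1: Z = R = 460 Ω
  Z2: Z = 1/(jωC) = -j/(ω·C) = 0 - j707.4 Ω
  Z3: Z = R = 1310 Ω
Step 3 — With the output port shorted to ground, the output series arm Z2 runs from the junction to ground; the shunt arm Z3 also runs from the junction to ground. They appear in parallel: Z3 || Z2 = 295.7 - j547.7 Ω.
Step 4 — Series with input arm Z1: Z_in = Z1 + (Z3 || Z2) = 755.7 - j547.7 Ω = 933.3∠-35.9° Ω.

Z = 755.7 - j547.7 Ω = 933.3∠-35.9° Ω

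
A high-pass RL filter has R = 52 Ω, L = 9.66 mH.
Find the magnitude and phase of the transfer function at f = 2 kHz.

Step 1 — Angular frequency: ω = 2π·2000 = 1.257e+04 rad/s.
Step 2 — Transfer function: H(jω) = jωL/(R + jωL).
Step 3 — Numerator jωL = j·121.4; denominator R + jωL = 52 + j121.4.
Step 4 — H = 0.845 + j0.362.
Step 5 — Magnitude: |H| = 0.9192 (-0.7 dB); phase: φ = 23.2°.

|H| = 0.9192 (-0.7 dB), φ = 23.2°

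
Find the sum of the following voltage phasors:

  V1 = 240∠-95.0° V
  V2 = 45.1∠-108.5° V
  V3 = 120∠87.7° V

Step 1 — Convert each phasor to rectangular form:
  V1 = 240·(cos(-95.0°) + j·sin(-95.0°)) = -20.92 - j239.1 V
  V2 = 45.1·(cos(-108.5°) + j·sin(-108.5°)) = -14.31 - j42.77 V
  V3 = 120·(cos(87.7°) + j·sin(87.7°)) = 4.816 + j119.9 V
Step 2 — Sum components: V_total = -30.41 - j162 V.
Step 3 — Convert to polar: |V_total| = 164.8 V, ∠V_total = -100.6°.

V_total = 164.8∠-100.6° V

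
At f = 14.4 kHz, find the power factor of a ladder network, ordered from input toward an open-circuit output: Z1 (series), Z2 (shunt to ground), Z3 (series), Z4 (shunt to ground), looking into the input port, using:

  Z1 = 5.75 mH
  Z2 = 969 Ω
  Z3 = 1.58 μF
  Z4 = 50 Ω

Step 1 — Angular frequency: ω = 2π·f = 2π·1.44e+04 = 9.048e+04 rad/s.
Step 2 — Component impedances:
  Z1: Z = jωL = j·9.048e+04·0.00575 = 0 + j520.2 Ω
  Z2: Z = R = 969 Ω
  Z3: Z = 1/(jωC) = -j/(ω·C) = 0 - j6.995 Ω
  Z4: Z = R = 50 Ω
Step 3 — Ladder network (open output): work backward from the far end, alternating series and parallel combinations. Z_in = 47.59 + j513.9 Ω = 516.1∠84.7° Ω.
Step 4 — Power factor: PF = cos(φ) = Re(Z)/|Z| = 47.59/516.1 = 0.09221.
Step 5 — Type: Im(Z) = 513.9 ⇒ lagging (phase φ = 84.7°).

PF = 0.09221 (lagging, φ = 84.7°)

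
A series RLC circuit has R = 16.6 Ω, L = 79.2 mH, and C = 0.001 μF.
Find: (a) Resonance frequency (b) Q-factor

Step 1 — Resonance condition Im(Z)=0 gives ω₀ = 1/√(LC).
Step 2 — ω₀ = 1/√(0.0792·1e-09) = 1.124e+05 rad/s.
Step 3 — f₀ = ω₀/(2π) = 1.788e+04 Hz.
Step 4 — Series Q: Q = ω₀L/R = 1.124e+05·0.0792/16.6 = 536.1.

(a) f₀ = 1.788e+04 Hz  (b) Q = 536.1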